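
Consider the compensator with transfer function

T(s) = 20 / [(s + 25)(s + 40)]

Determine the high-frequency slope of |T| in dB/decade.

-40 dB/decade

Each pole contributes −20 dB/decade at high frequency; each zero contributes +20 dB/decade.
Net: 0 zero(s) − 2 pole(s) → -40 dB/decade.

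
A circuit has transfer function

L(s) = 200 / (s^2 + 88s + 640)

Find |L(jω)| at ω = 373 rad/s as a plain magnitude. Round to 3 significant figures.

Substitute s = j373:
Numerator: 200 = 200 + j0
Denominator: (j373)^2 + 88(j373) + 640 = -138489 + j32824
|N| = √(200² + 0²) ≈ 200, ∠N ≈ 0.00°
|D| = √(138489² + 32824²) ≈ 1.4233e+05, ∠D ≈ 166.67°
|L| = 200 / 1.4233e+05 ≈ 0.0014052

0.00141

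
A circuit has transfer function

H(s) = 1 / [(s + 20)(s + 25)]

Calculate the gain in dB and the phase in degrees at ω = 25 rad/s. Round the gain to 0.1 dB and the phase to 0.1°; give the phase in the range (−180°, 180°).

At s = jω = j25:
pole (s+20): 20 + j25 → |·| = √(20²+25²) = √1025 ≈ 32.016, ∠ = arctan(25/20) ≈ 51.34°
pole (s+25): 25 + j25 → |·| = √(25²+25²) = √1250 ≈ 35.355, ∠ = arctan(25/25) ≈ 45.00°
|H| = 1 / 1131.9 ≈ 0.00088347
Gain = 20 log₁₀(0.00088347) ≈ -61.08 dB
∠H = 0.00° − 96.34° = -96.34°

-61.1 dB, -96.3°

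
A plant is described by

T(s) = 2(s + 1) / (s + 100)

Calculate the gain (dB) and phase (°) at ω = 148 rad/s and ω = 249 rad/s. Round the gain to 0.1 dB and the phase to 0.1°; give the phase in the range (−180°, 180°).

ω = 148: 4.4 dB, 33.7°; ω = 249: 5.4 dB, 21.7°

At s = jω = j148:
zero (s+1): 1 + j148 → |·| = √(1²+148²) = √21905 ≈ 148, ∠ = arctan(148/1) ≈ 89.61°
pole (s+100): 100 + j148 → |·| = √(100²+148²) = √31904 ≈ 178.62, ∠ = arctan(148/100) ≈ 55.95°
|T| = 2 · 148 / 178.62 ≈ 1.6571
Gain = 20 log₁₀(1.6571) ≈ 4.39 dB
∠T = 89.61° − 55.95° = 33.66°

At s = jω = j249:
zero (s+1): 1 + j249 → |·| = √(1²+249²) = √62002 ≈ 249, ∠ = arctan(249/1) ≈ 89.77°
pole (s+100): 100 + j249 → |·| = √(100²+249²) = √72001 ≈ 268.33, ∠ = arctan(249/100) ≈ 68.12°
|T| = 2 · 249 / 268.33 ≈ 1.8559
Gain = 20 log₁₀(1.8559) ≈ 5.37 dB
∠T = 89.77° − 68.12° = 21.65°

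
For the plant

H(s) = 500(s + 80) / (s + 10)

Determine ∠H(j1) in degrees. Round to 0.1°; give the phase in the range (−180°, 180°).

At s = jω = j1:
zero (s+80): 80 + j1 → |·| = √(80²+1²) = √6401 ≈ 80.006, ∠ = arctan(1/80) ≈ 0.72°
pole (s+10): 10 + j1 → |·| = √(10²+1²) = √101 ≈ 10.05, ∠ = arctan(1/10) ≈ 5.71°
∠H = 0.72° − 5.71° = -4.99°

-5.0°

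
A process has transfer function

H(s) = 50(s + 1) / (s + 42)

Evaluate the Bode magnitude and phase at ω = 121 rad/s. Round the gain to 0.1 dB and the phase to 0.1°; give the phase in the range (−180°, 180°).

33.5 dB, 18.7°

At s = jω = j121:
zero (s+1): 1 + j121 → |·| = √(1²+121²) = √14642 ≈ 121, ∠ = arctan(121/1) ≈ 89.53°
pole (s+42): 42 + j121 → |·| = √(42²+121²) = √16405 ≈ 128.08, ∠ = arctan(121/42) ≈ 70.86°
|H| = 50 · 121 / 128.08 ≈ 47.236
Gain = 20 log₁₀(47.236) ≈ 33.49 dB
∠H = 89.53° − 70.86° = 18.67°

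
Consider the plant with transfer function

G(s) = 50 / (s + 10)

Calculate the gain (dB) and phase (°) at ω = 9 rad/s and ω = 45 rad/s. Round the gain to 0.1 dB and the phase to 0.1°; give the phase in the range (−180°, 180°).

ω = 9: 11.4 dB, -42.0°; ω = 45: 0.7 dB, -77.5°

At s = jω = j9:
pole (s+10): 10 + j9 → |·| = √(10²+9²) = √181 ≈ 13.454, ∠ = arctan(9/10) ≈ 41.99°
|G| = 50 / 13.454 ≈ 3.7164
Gain = 20 log₁₀(3.7164) ≈ 11.40 dB
∠G = 0.00° − 41.99° = -41.99°

At s = jω = j45:
pole (s+10): 10 + j45 → |·| = √(10²+45²) = √2125 ≈ 46.098, ∠ = arctan(45/10) ≈ 77.47°
|G| = 50 / 46.098 ≈ 1.0846
Gain = 20 log₁₀(1.0846) ≈ 0.71 dB
∠G = 0.00° − 77.47° = -77.47°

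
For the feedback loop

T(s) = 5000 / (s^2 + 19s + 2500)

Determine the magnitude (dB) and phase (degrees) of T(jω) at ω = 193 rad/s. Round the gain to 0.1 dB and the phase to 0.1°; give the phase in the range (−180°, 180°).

At s = jω = j193:
quadratic: (j193)² + 19·j193 + 2500 = -34749 + j3667 → |·| ≈ 34942, ∠ ≈ 173.98°
|T| = 5000 / 34942 ≈ 0.14309
Gain = 20 log₁₀(0.14309) ≈ -16.89 dB
∠T = 0.00° − 173.98° = -173.98°

-16.9 dB, -174.0°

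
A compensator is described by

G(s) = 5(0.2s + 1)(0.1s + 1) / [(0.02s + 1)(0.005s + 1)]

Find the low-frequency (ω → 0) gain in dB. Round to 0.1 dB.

G(0) = 5 · 1 / 1 = 5
20 log₁₀(5) ≈ 13.98 dB

14.0 dB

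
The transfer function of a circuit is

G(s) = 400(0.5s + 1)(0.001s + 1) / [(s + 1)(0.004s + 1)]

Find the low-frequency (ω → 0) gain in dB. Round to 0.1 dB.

52.0 dB

G(0) = 400 · 1 / 1 = 400
20 log₁₀(400) ≈ 52.04 dB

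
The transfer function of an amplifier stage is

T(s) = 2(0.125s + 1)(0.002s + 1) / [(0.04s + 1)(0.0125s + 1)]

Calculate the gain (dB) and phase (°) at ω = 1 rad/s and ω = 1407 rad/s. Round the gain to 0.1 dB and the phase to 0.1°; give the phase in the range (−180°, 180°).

ω = 1: 6.1 dB, 4.2°; ω = 1407: 0.5 dB, -15.6°

At ω = 1 rad/s:
zero (1 + j1·0.125) = 1 + j0.125 → |·| ≈ 1.0078, ∠ ≈ 7.13°
zero (1 + j1·0.002) = 1 + j0.002 → |·| ≈ 1, ∠ ≈ 0.11°
pole (1 + j1·0.04) = 1 + j0.04 → |·| ≈ 1.0008, ∠ ≈ 2.29°
pole (1 + j1·0.0125) = 1 + j0.0125 → |·| ≈ 1.0001, ∠ ≈ 0.72°
|T| = 2 · 1.0078 · 1 / (1.0008 · 1.0001) ≈ 2.0138
Gain = 20 log₁₀(2.0138) ≈ 6.08 dB
∠T = (7.13° + 0.11°) − (2.29° + 0.72°) = 4.23°

At ω = 1407 rad/s:
zero (1 + j1407·0.125) = 1 + j175.875 → |·| ≈ 175.88, ∠ ≈ 89.67°
zero (1 + j1407·0.002) = 1 + j2.814 → |·| ≈ 2.9864, ∠ ≈ 70.44°
pole (1 + j1407·0.04) = 1 + j56.28 → |·| ≈ 56.289, ∠ ≈ 88.98°
pole (1 + j1407·0.0125) = 1 + j17.5875 → |·| ≈ 17.616, ∠ ≈ 86.75°
|T| = 2 · 175.88 · 2.9864 / (56.289 · 17.616) ≈ 1.0594
Gain = 20 log₁₀(1.0594) ≈ 0.50 dB
∠T = (89.67° + 70.44°) − (88.98° + 86.75°) = -15.62°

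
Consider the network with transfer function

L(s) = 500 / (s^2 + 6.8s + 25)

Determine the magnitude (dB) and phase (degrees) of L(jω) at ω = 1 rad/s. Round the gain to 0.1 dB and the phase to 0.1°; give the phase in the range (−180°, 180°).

At s = jω = j1:
quadratic: (j1)² + 6.8·j1 + 25 = 24 + j6.8 → |·| ≈ 24.945, ∠ ≈ 15.82°
|L| = 500 / 24.945 ≈ 20.044
Gain = 20 log₁₀(20.044) ≈ 26.04 dB
∠L = 0.00° − 15.82° = -15.82°

26.0 dB, -15.8°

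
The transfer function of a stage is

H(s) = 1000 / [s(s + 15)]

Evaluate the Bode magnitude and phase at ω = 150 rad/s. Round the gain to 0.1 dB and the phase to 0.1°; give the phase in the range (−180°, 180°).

-27.1 dB, -174.3°

At s = jω = j150:
pole (s+15): 15 + j150 → |·| = √(15²+150²) = √22725 ≈ 150.75, ∠ = arctan(150/15) ≈ 84.29°
pole at origin: |s| = 150, ∠ = 90.00° (in denominator)
|H| = 1000 / 22612 ≈ 0.044224
Gain = 20 log₁₀(0.044224) ≈ -27.09 dB
∠H = 0.00° − 174.29° = -174.29°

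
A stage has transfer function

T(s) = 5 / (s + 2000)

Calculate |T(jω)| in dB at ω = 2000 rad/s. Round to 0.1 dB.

At s = jω = j2000:
pole (s+2000): 2000 + j2000 → |·| = √(2000²+2000²) = √8000000 ≈ 2828.4, ∠ = arctan(2000/2000) ≈ 45.00°
|T| = 5 / 2828.4 ≈ 0.0017678
Gain = 20 log₁₀(0.0017678) ≈ -55.05 dB

-55.1 dB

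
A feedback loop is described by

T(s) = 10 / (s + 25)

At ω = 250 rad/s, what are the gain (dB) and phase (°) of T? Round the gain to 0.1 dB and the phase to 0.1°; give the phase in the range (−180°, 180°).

-28.0 dB, -84.3°

Substitute s = j250:
Numerator: 10 = 10 + j0
Denominator: (j250) + 25 = 25 + j250
|N| = √(10² + 0²) ≈ 10, ∠N ≈ 0.00°
|D| = √(25² + 250²) ≈ 251.25, ∠D ≈ 84.29°
|T| = 10 / 251.25 ≈ 0.039801
Gain = 20 log₁₀(0.039801) ≈ -28.00 dB
∠T = 0.00° − 84.29° = -84.29°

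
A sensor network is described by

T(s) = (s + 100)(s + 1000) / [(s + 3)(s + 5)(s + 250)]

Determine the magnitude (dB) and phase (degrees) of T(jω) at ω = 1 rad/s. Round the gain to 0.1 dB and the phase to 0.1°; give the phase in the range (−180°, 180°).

At s = jω = j1:
zero (s+100): 100 + j1 → |·| = √(100²+1²) = √10001 ≈ 100, ∠ = arctan(1/100) ≈ 0.57°
zero (s+1000): 1000 + j1 → |·| = √(1000²+1²) = √1000001 ≈ 1000, ∠ = arctan(1/1000) ≈ 0.06°
pole (s+3): 3 + j1 → |·| = √(3²+1²) = √10 ≈ 3.1623, ∠ = arctan(1/3) ≈ 18.43°
pole (s+5): 5 + j1 → |·| = √(5²+1²) = √26 ≈ 5.099, ∠ = arctan(1/5) ≈ 11.31°
pole (s+250): 250 + j1 → |·| = √(250²+1²) = √62501 ≈ 250, ∠ = arctan(1/250) ≈ 0.23°
|T| = 1 · 1e+05 / 4031.1 ≈ 24.807
Gain = 20 log₁₀(24.807) ≈ 27.89 dB
∠T = 0.63° − 29.97° = -29.34°

27.9 dB, -29.3°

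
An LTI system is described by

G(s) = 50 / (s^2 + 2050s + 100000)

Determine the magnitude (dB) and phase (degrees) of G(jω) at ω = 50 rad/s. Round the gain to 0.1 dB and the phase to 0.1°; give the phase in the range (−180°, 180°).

Substitute s = j50:
Numerator: 50 = 50 + j0
Denominator: (j50)^2 + 2050(j50) + 100000 = 97500 + j102500
|N| = √(50² + 0²) ≈ 50, ∠N ≈ 0.00°
|D| = √(97500² + 102500²) ≈ 1.4147e+05, ∠D ≈ 46.43°
|G| = 50 / 1.4147e+05 ≈ 0.00035343
Gain = 20 log₁₀(0.00035343) ≈ -69.03 dB
∠G = 0.00° − 46.43° = -46.43°

-69.0 dB, -46.4°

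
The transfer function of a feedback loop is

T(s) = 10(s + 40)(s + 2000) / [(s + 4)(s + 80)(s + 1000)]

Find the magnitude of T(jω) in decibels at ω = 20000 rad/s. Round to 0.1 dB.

At s = jω = j20000:
zero (s+40): 40 + j20000 → |·| = √(40²+20000²) = √400001600 ≈ 20000, ∠ = arctan(20000/40) ≈ 89.89°
zero (s+2000): 2000 + j20000 → |·| = √(2000²+20000²) = √404000000 ≈ 20100, ∠ = arctan(20000/2000) ≈ 84.29°
pole (s+4): 4 + j20000 → |·| = √(4²+20000²) = √400000016 ≈ 20000, ∠ = arctan(20000/4) ≈ 89.99°
pole (s+80): 80 + j20000 → |·| = √(80²+20000²) = √400006400 ≈ 20000, ∠ = arctan(20000/80) ≈ 89.77°
pole (s+1000): 1000 + j20000 → |·| = √(1000²+20000²) = √401000000 ≈ 20025, ∠ = arctan(20000/1000) ≈ 87.14°
|T| = 10 · 4.02e+08 / 8.01e+12 ≈ 0.00050187
Gain = 20 log₁₀(0.00050187) ≈ -65.99 dB

-66.0 dB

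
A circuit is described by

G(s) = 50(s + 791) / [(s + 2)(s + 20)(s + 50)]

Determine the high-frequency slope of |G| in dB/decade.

Each pole contributes −20 dB/decade at high frequency; each zero contributes +20 dB/decade.
Net: 1 zero(s) − 3 pole(s) → -40 dB/decade.

-40 dB/decade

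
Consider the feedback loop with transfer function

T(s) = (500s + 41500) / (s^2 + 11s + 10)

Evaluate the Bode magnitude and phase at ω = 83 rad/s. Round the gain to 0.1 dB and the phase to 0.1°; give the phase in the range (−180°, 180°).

18.5 dB, -127.4°

Substitute s = j83:
Numerator: 500(j83) + 41500 = 41500 + j41500
Denominator: (j83)^2 + 11(j83) + 10 = -6879 + j913
|N| = √(41500² + 41500²) ≈ 58690, ∠N ≈ 45.00°
|D| = √(6879² + 913²) ≈ 6939.3, ∠D ≈ 172.44°
|T| = 58690 / 6939.3 ≈ 8.4576
Gain = 20 log₁₀(8.4576) ≈ 18.54 dB
∠T = 45.00° − 172.44° = -127.44°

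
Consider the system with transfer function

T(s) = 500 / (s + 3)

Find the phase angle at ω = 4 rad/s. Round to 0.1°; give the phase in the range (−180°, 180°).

At s = jω = j4:
pole (s+3): 3 + j4 → |·| = √(3²+4²) = √25 ≈ 5, ∠ = arctan(4/3) ≈ 53.13°
∠T = 0.00° − 53.13° = -53.13°

-53.1°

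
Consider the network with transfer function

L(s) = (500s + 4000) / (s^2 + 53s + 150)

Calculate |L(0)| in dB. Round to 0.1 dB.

L(0) = 4000 / 150 ≈ 26.667
20 log₁₀(26.667) ≈ 28.52 dB

28.5 dB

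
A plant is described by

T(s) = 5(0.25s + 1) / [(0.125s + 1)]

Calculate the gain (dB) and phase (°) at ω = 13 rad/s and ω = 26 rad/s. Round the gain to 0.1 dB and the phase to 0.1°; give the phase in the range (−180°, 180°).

ω = 13: 19.0 dB, 14.5°; ω = 26: 19.7 dB, 8.4°

At ω = 13 rad/s:
zero (1 + j13·0.25) = 1 + j3.25 → |·| ≈ 3.4004, ∠ ≈ 72.90°
pole (1 + j13·0.125) = 1 + j1.625 → |·| ≈ 1.908, ∠ ≈ 58.39°
|T| = 5 · 3.4004 / (1.908) ≈ 8.9109
Gain = 20 log₁₀(8.9109) ≈ 19.00 dB
∠T = (72.90°) − (58.39°) = 14.51°

At ω = 26 rad/s:
zero (1 + j26·0.25) = 1 + j6.5 → |·| ≈ 6.5765, ∠ ≈ 81.25°
pole (1 + j26·0.125) = 1 + j3.25 → |·| ≈ 3.4004, ∠ ≈ 72.90°
|T| = 5 · 6.5765 / (3.4004) ≈ 9.6702
Gain = 20 log₁₀(9.6702) ≈ 19.71 dB
∠T = (81.25°) − (72.90°) = 8.35°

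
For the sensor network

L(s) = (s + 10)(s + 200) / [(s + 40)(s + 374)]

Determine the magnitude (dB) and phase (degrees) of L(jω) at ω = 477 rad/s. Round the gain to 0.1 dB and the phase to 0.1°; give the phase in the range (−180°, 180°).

At s = jω = j477:
zero (s+10): 10 + j477 → |·| = √(10²+477²) = √227629 ≈ 477.1, ∠ = arctan(477/10) ≈ 88.80°
zero (s+200): 200 + j477 → |·| = √(200²+477²) = √267529 ≈ 517.23, ∠ = arctan(477/200) ≈ 67.25°
pole (s+40): 40 + j477 → |·| = √(40²+477²) = √229129 ≈ 478.67, ∠ = arctan(477/40) ≈ 85.21°
pole (s+374): 374 + j477 → |·| = √(374²+477²) = √367405 ≈ 606.14, ∠ = arctan(477/374) ≈ 51.90°
|L| = 1 · 2.4677e+05 / 2.9014e+05 ≈ 0.85052
Gain = 20 log₁₀(0.85052) ≈ -1.41 dB
∠L = 156.05° − 137.11° = 18.94°

-1.4 dB, 18.9°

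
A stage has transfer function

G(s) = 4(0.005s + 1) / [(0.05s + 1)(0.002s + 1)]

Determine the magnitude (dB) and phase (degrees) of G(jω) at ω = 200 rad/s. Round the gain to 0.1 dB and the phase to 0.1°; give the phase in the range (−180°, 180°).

At ω = 200 rad/s:
zero (1 + j200·0.005) = 1 + j1 → |·| ≈ 1.4142, ∠ ≈ 45.00°
pole (1 + j200·0.05) = 1 + j10 → |·| ≈ 10.05, ∠ ≈ 84.29°
pole (1 + j200·0.002) = 1 + j0.4 → |·| ≈ 1.077, ∠ ≈ 21.80°
|G| = 4 · 1.4142 / (10.05 · 1.077) ≈ 0.52262
Gain = 20 log₁₀(0.52262) ≈ -5.64 dB
∠G = (45.00°) − (84.29° + 21.80°) = -61.09°

-5.6 dB, -61.1°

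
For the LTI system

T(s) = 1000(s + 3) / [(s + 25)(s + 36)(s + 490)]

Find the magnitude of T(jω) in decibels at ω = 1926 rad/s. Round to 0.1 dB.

At s = jω = j1926:
zero (s+3): 3 + j1926 → |·| = √(3²+1926²) = √3709485 ≈ 1926, ∠ = arctan(1926/3) ≈ 89.91°
pole (s+25): 25 + j1926 → |·| = √(25²+1926²) = √3710101 ≈ 1926.2, ∠ = arctan(1926/25) ≈ 89.26°
pole (s+36): 36 + j1926 → |·| = √(36²+1926²) = √3710772 ≈ 1926.3, ∠ = arctan(1926/36) ≈ 88.93°
pole (s+490): 490 + j1926 → |·| = √(490²+1926²) = √3949576 ≈ 1987.4, ∠ = arctan(1926/490) ≈ 75.73°
|T| = 1000 · 1926 / 7.3741e+09 ≈ 0.00026118
Gain = 20 log₁₀(0.00026118) ≈ -71.66 dB

-71.7 dB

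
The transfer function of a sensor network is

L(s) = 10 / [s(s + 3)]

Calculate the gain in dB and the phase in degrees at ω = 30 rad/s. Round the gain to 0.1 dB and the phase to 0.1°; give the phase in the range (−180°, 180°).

-39.1 dB, -174.3°

At s = jω = j30:
pole (s+3): 3 + j30 → |·| = √(3²+30²) = √909 ≈ 30.15, ∠ = arctan(30/3) ≈ 84.29°
pole at origin: |s| = 30, ∠ = 90.00° (in denominator)
|L| = 10 / 904.5 ≈ 0.011056
Gain = 20 log₁₀(0.011056) ≈ -39.13 dB
∠L = 0.00° − 174.29° = -174.29°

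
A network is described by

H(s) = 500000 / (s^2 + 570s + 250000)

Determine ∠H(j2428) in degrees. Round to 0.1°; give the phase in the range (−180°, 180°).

At s = jω = j2428:
quadratic: (j2428)² + 570·j2428 + 250000 = -5645184 + j1383960 → |·| ≈ 5.8124e+06, ∠ ≈ 166.23°
∠H = 0.00° − 166.23° = -166.23°

-166.2°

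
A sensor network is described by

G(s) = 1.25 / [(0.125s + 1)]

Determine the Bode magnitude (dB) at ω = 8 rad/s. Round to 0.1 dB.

-1.1 dB

At ω = 8 rad/s:
pole (1 + j8·0.125) = 1 + j1 → |·| ≈ 1.4142, ∠ ≈ 45.00°
|G| = 1.25 · 1 / (1.4142) ≈ 0.88389
Gain = 20 log₁₀(0.88389) ≈ -1.07 dB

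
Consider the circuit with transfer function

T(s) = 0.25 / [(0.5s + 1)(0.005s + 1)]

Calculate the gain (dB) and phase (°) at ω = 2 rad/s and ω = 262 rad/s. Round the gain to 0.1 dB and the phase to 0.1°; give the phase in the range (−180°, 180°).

ω = 2: -15.1 dB, -45.6°; ω = 262: -58.7 dB, -142.2°

At ω = 2 rad/s:
pole (1 + j2·0.5) = 1 + j1 → |·| ≈ 1.4142, ∠ ≈ 45.00°
pole (1 + j2·0.005) = 1 + j0.01 → |·| ≈ 1, ∠ ≈ 0.57°
|T| = 0.25 · 1 / (1.4142 · 1) ≈ 0.17678
Gain = 20 log₁₀(0.17678) ≈ -15.05 dB
∠T = (0°) − (45.00° + 0.57°) = -45.57°

At ω = 262 rad/s:
pole (1 + j262·0.5) = 1 + j131 → |·| ≈ 131, ∠ ≈ 89.56°
pole (1 + j262·0.005) = 1 + j1.31 → |·| ≈ 1.6481, ∠ ≈ 52.64°
|T| = 0.25 · 1 / (131 · 1.6481) ≈ 0.0011579
Gain = 20 log₁₀(0.0011579) ≈ -58.73 dB
∠T = (0°) − (89.56° + 52.64°) = -142.20°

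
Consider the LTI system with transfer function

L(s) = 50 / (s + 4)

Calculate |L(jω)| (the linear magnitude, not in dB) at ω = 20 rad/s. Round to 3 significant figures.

2.45

At s = jω = j20:
pole (s+4): 4 + j20 → |·| = √(4²+20²) = √416 ≈ 20.396, ∠ = arctan(20/4) ≈ 78.69°
|L| = 50 / 20.396 ≈ 2.4515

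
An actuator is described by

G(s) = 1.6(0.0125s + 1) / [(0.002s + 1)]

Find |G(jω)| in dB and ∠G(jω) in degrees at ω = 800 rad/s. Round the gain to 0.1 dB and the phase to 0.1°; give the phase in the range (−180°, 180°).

18.6 dB, 26.3°

At ω = 800 rad/s:
zero (1 + j800·0.0125) = 1 + j10 → |·| ≈ 10.05, ∠ ≈ 84.29°
pole (1 + j800·0.002) = 1 + j1.6 → |·| ≈ 1.8868, ∠ ≈ 57.99°
|G| = 1.6 · 10.05 / (1.8868) ≈ 8.5224
Gain = 20 log₁₀(8.5224) ≈ 18.61 dB
∠G = (84.29°) − (57.99°) = 26.30°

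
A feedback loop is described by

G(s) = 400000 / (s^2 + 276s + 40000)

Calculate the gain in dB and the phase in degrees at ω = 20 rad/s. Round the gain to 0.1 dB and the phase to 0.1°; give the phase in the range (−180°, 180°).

20.0 dB, -7.9°

At s = jω = j20:
quadratic: (j20)² + 276·j20 + 40000 = 39600 + j5520 → |·| ≈ 39983, ∠ ≈ 7.94°
|G| = 400000 / 39983 ≈ 10.004
Gain = 20 log₁₀(10.004) ≈ 20.00 dB
∠G = 0.00° − 7.94° = -7.94°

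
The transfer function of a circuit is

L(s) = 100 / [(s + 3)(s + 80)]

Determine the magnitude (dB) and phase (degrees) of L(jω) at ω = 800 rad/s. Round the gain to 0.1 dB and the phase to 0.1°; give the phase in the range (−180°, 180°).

At s = jω = j800:
pole (s+3): 3 + j800 → |·| = √(3²+800²) = √640009 ≈ 800.01, ∠ = arctan(800/3) ≈ 89.79°
pole (s+80): 80 + j800 → |·| = √(80²+800²) = √646400 ≈ 803.99, ∠ = arctan(800/80) ≈ 84.29°
|L| = 100 / 6.432e+05 ≈ 0.00015547
Gain = 20 log₁₀(0.00015547) ≈ -76.17 dB
∠L = 0.00° − 174.08° = -174.08°

-76.2 dB, -174.1°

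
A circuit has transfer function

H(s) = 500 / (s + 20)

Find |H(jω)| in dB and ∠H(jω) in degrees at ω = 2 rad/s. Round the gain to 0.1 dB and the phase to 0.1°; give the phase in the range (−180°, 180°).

27.9 dB, -5.7°

Substitute s = j2:
Numerator: 500 = 500 + j0
Denominator: (j2) + 20 = 20 + j2
|N| = √(500² + 0²) ≈ 500, ∠N ≈ 0.00°
|D| = √(20² + 2²) ≈ 20.1, ∠D ≈ 5.71°
|H| = 500 / 20.1 ≈ 24.876
Gain = 20 log₁₀(24.876) ≈ 27.92 dB
∠H = 0.00° − 5.71° = -5.71°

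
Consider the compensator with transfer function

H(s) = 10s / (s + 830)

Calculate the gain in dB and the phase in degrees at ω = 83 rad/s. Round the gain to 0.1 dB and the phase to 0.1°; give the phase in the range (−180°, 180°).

At s = jω = j83:
zero at origin: s = j83 → |·| = 83, ∠ = 90.00°
pole (s+830): 830 + j83 → |·| = √(830²+83²) = √695789 ≈ 834.14, ∠ = arctan(83/830) ≈ 5.71°
|H| = 10 · 83 / 834.14 ≈ 0.99504
Gain = 20 log₁₀(0.99504) ≈ -0.04 dB
∠H = 90.00° − 5.71° = 84.29°

-0.0 dB, 84.3°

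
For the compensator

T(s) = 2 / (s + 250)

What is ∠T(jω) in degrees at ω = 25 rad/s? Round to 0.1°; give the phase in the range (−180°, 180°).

Substitute s = j25:
Numerator: 2 = 2 + j0
Denominator: (j25) + 250 = 250 + j25
|N| = √(2² + 0²) ≈ 2, ∠N ≈ 0.00°
|D| = √(250² + 25²) ≈ 251.25, ∠D ≈ 5.71°
∠T = 0.00° − 5.71° = -5.71°

-5.7°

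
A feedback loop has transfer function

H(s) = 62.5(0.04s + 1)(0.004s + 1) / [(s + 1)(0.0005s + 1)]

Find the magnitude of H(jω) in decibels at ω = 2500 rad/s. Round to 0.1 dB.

At ω = 2500 rad/s:
zero (1 + j2500·0.04) = 1 + j100 → |·| ≈ 100, ∠ ≈ 89.43°
zero (1 + j2500·0.004) = 1 + j10 → |·| ≈ 10.05, ∠ ≈ 84.29°
pole (1 + j2500·1) = 1 + j2500 → |·| ≈ 2500, ∠ ≈ 89.98°
pole (1 + j2500·0.0005) = 1 + j1.25 → |·| ≈ 1.6008, ∠ ≈ 51.34°
|H| = 62.5 · 100 · 10.05 / (2500 · 1.6008) ≈ 15.695
Gain = 20 log₁₀(15.695) ≈ 23.92 dB

23.9 dB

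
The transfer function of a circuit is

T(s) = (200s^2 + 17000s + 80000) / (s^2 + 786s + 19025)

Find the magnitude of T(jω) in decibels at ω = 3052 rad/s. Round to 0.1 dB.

45.8 dB

Substitute s = j3052:
Numerator: 200(j3052)^2 + 17000(j3052) + 80000 = -1862860800 + j51884000
Denominator: (j3052)^2 + 786(j3052) + 19025 = -9295679 + j2398872
|N| = √(1862860800² + 51884000²) ≈ 1.8636e+09, ∠N ≈ 178.40°
|D| = √(9295679² + 2398872²) ≈ 9.6002e+06, ∠D ≈ 165.53°
|T| = 1.8636e+09 / 9.6002e+06 ≈ 194.12
Gain = 20 log₁₀(194.12) ≈ 45.76 dB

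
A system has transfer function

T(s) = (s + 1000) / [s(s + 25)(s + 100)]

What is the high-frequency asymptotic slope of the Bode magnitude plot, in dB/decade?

Each pole contributes −20 dB/decade at high frequency; each zero contributes +20 dB/decade.
Net: 1 zero(s) − 3 pole(s) → -40 dB/decade.

-40 dB/decade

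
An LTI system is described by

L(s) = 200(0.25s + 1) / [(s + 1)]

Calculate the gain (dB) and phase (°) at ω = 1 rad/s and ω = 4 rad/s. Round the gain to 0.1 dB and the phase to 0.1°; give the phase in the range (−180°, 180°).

At ω = 1 rad/s:
zero (1 + j1·0.25) = 1 + j0.25 → |·| ≈ 1.0308, ∠ ≈ 14.04°
pole (1 + j1·1) = 1 + j1 → |·| ≈ 1.4142, ∠ ≈ 45.00°
|L| = 200 · 1.0308 / (1.4142) ≈ 145.78
Gain = 20 log₁₀(145.78) ≈ 43.27 dB
∠L = (14.04°) − (45.00°) = -30.96°

At ω = 4 rad/s:
zero (1 + j4·0.25) = 1 + j1 → |·| ≈ 1.4142, ∠ ≈ 45.00°
pole (1 + j4·1) = 1 + j4 → |·| ≈ 4.1231, ∠ ≈ 75.96°
|L| = 200 · 1.4142 / (4.1231) ≈ 68.599
Gain = 20 log₁₀(68.599) ≈ 36.73 dB
∠L = (45.00°) − (75.96°) = -30.96°

ω = 1: 43.3 dB, -31.0°; ω = 4: 36.7 dB, -31.0°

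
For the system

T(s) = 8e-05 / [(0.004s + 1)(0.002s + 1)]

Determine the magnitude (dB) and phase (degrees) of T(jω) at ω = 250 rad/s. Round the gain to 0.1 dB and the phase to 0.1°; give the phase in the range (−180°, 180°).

-85.9 dB, -71.6°

At ω = 250 rad/s:
pole (1 + j250·0.004) = 1 + j1 → |·| ≈ 1.4142, ∠ ≈ 45.00°
pole (1 + j250·0.002) = 1 + j0.5 → |·| ≈ 1.118, ∠ ≈ 26.57°
|T| = 8e-05 · 1 / (1.4142 · 1.118) ≈ 5.0598e-05
Gain = 20 log₁₀(5.0598e-05) ≈ -85.92 dB
∠T = (0°) − (45.00° + 26.57°) = -71.57°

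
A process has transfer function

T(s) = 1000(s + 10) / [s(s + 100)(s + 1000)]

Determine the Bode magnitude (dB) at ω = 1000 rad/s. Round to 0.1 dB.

At s = jω = j1000:
zero (s+10): 10 + j1000 → |·| = √(10²+1000²) = √1000100 ≈ 1000, ∠ = arctan(1000/10) ≈ 89.43°
pole (s+100): 100 + j1000 → |·| = √(100²+1000²) = √1010000 ≈ 1005, ∠ = arctan(1000/100) ≈ 84.29°
pole (s+1000): 1000 + j1000 → |·| = √(1000²+1000²) = √2000000 ≈ 1414.2, ∠ = arctan(1000/1000) ≈ 45.00°
pole at origin: |s| = 1000, ∠ = 90.00° (in denominator)
|T| = 1000 · 1000 / 1.4213e+09 ≈ 0.00070358
Gain = 20 log₁₀(0.00070358) ≈ -63.05 dB

-63.1 dB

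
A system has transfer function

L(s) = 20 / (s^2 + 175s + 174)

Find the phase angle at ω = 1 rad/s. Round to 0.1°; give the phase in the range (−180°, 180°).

-45.3°

Substitute s = j1:
Numerator: 20 = 20 + j0
Denominator: (j1)^2 + 175(j1) + 174 = 173 + j175
|N| = √(20² + 0²) ≈ 20, ∠N ≈ 0.00°
|D| = √(173² + 175²) ≈ 246.08, ∠D ≈ 45.33°
∠L = 0.00° − 45.33° = -45.33°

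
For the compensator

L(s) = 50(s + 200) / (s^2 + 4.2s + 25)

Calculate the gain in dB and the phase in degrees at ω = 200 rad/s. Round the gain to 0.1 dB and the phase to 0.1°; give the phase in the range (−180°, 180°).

-9.0 dB, -133.8°

At s = jω = j200:
zero (s+200): 200 + j200 → |·| = √(200²+200²) = √80000 ≈ 282.84, ∠ = arctan(200/200) ≈ 45.00°
quadratic: (j200)² + 4.2·j200 + 25 = -39975 + j840 → |·| ≈ 39984, ∠ ≈ 178.80°
|L| = 50 · 282.84 / 39984 ≈ 0.35369
Gain = 20 log₁₀(0.35369) ≈ -9.03 dB
∠L = 45.00° − 178.80° = -133.80°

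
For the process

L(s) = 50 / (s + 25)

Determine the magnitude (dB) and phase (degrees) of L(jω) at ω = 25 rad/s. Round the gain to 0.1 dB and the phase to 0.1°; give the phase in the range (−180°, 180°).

At s = jω = j25:
pole (s+25): 25 + j25 → |·| = √(25²+25²) = √1250 ≈ 35.355, ∠ = arctan(25/25) ≈ 45.00°
|L| = 50 / 35.355 ≈ 1.4142
Gain = 20 log₁₀(1.4142) ≈ 3.01 dB
∠L = 0.00° − 45.00° = -45.00°

3.0 dB, -45.0°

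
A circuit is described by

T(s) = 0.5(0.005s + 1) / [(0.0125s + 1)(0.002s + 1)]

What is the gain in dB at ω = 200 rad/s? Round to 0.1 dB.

At ω = 200 rad/s:
zero (1 + j200·0.005) = 1 + j1 → |·| ≈ 1.4142, ∠ ≈ 45.00°
pole (1 + j200·0.0125) = 1 + j2.5 → |·| ≈ 2.6926, ∠ ≈ 68.20°
pole (1 + j200·0.002) = 1 + j0.4 → |·| ≈ 1.077, ∠ ≈ 21.80°
|T| = 0.5 · 1.4142 / (2.6926 · 1.077) ≈ 0.24383
Gain = 20 log₁₀(0.24383) ≈ -12.26 dB

-12.3 dB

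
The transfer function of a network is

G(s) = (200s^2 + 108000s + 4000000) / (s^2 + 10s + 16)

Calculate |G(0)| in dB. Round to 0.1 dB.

G(0) = 4000000 / 16 = 2.5e+05
20 log₁₀(2.5e+05) ≈ 107.96 dB

108.0 dB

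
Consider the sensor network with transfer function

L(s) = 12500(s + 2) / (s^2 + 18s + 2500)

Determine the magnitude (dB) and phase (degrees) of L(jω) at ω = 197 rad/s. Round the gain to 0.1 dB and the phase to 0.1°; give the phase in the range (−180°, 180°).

36.6 dB, -85.0°

At s = jω = j197:
zero (s+2): 2 + j197 → |·| = √(2²+197²) = √38813 ≈ 197.01, ∠ = arctan(197/2) ≈ 89.42°
quadratic: (j197)² + 18·j197 + 2500 = -36309 + j3546 → |·| ≈ 36482, ∠ ≈ 174.42°
|L| = 12500 · 197.01 / 36482 ≈ 67.502
Gain = 20 log₁₀(67.502) ≈ 36.59 dB
∠L = 89.42° − 174.42° = -85.00°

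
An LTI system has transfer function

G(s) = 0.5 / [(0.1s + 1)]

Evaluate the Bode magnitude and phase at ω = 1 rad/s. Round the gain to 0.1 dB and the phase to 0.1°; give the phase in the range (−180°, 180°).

At ω = 1 rad/s:
pole (1 + j1·0.1) = 1 + j0.1 → |·| ≈ 1.005, ∠ ≈ 5.71°
|G| = 0.5 · 1 / (1.005) ≈ 0.49751
Gain = 20 log₁₀(0.49751) ≈ -6.06 dB
∠G = (0°) − (5.71°) = -5.71°

-6.1 dB, -5.7°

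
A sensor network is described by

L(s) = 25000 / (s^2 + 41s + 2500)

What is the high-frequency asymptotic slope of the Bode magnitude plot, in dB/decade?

-40 dB/decade

Each pole contributes −20 dB/decade at high frequency; each zero contributes +20 dB/decade.
Net: 0 zero(s) − 2 pole(s) → -40 dB/decade.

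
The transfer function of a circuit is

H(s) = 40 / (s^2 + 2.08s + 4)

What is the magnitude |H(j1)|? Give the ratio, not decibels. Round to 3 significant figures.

11.0

At s = jω = j1:
quadratic: (j1)² + 2.08·j1 + 4 = 3 + j2.08 → |·| ≈ 3.6505, ∠ ≈ 34.73°
|H| = 40 / 3.6505 ≈ 10.957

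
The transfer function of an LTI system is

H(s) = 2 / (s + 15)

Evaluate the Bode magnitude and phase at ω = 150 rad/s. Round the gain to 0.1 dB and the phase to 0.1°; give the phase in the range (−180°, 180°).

-37.5 dB, -84.3°

At s = jω = j150:
pole (s+15): 15 + j150 → |·| = √(15²+150²) = √22725 ≈ 150.75, ∠ = arctan(150/15) ≈ 84.29°
|H| = 2 / 150.75 ≈ 0.013267
Gain = 20 log₁₀(0.013267) ≈ -37.54 dB
∠H = 0.00° − 84.29° = -84.29°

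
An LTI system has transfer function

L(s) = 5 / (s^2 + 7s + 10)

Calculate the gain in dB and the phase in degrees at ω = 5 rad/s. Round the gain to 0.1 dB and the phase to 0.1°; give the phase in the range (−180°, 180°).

-17.6 dB, -113.2°

Substitute s = j5:
Numerator: 5 = 5 + j0
Denominator: (j5)^2 + 7(j5) + 10 = -15 + j35
|N| = √(5² + 0²) ≈ 5, ∠N ≈ 0.00°
|D| = √(15² + 35²) ≈ 38.079, ∠D ≈ 113.20°
|L| = 5 / 38.079 ≈ 0.13131
Gain = 20 log₁₀(0.13131) ≈ -17.63 dB
∠L = 0.00° − 113.20° = -113.20°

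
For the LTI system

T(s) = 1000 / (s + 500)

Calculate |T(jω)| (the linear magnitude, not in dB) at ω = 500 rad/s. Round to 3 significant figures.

1.41

Substitute s = j500:
Numerator: 1000 = 1000 + j0
Denominator: (j500) + 500 = 500 + j500
|N| = √(1000² + 0²) ≈ 1000, ∠N ≈ 0.00°
|D| = √(500² + 500²) ≈ 707.11, ∠D ≈ 45.00°
|T| = 1000 / 707.11 ≈ 1.4142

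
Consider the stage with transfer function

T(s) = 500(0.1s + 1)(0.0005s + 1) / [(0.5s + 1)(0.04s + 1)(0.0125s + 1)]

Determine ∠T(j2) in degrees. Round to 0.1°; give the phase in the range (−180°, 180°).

-39.6°

At ω = 2 rad/s:
zero (1 + j2·0.1) = 1 + j0.2 → |·| ≈ 1.0198, ∠ ≈ 11.31°
zero (1 + j2·0.0005) = 1 + j0.001 → |·| ≈ 1, ∠ ≈ 0.06°
pole (1 + j2·0.5) = 1 + j1 → |·| ≈ 1.4142, ∠ ≈ 45.00°
pole (1 + j2·0.04) = 1 + j0.08 → |·| ≈ 1.0032, ∠ ≈ 4.57°
pole (1 + j2·0.0125) = 1 + j0.025 → |·| ≈ 1.0003, ∠ ≈ 1.43°
∠T = (11.31° + 0.06°) − (45.00° + 4.57° + 1.43°) = -39.63°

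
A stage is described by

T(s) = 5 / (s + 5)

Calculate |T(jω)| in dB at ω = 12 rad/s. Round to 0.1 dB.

At s = jω = j12:
pole (s+5): 5 + j12 → |·| = √(5²+12²) = √169 ≈ 13, ∠ = arctan(12/5) ≈ 67.38°
|T| = 5 / 13 ≈ 0.38462
Gain = 20 log₁₀(0.38462) ≈ -8.30 dB

-8.3 dB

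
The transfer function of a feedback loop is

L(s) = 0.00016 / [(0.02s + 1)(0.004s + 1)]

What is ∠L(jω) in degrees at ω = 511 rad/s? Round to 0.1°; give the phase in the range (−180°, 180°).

At ω = 511 rad/s:
pole (1 + j511·0.02) = 1 + j10.22 → |·| ≈ 10.269, ∠ ≈ 84.41°
pole (1 + j511·0.004) = 1 + j2.044 → |·| ≈ 2.2755, ∠ ≈ 63.93°
∠L = (0°) − (84.41° + 63.93°) = -148.34°

-148.3°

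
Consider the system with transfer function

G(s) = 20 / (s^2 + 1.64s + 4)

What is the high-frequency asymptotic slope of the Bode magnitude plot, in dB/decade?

Each pole contributes −20 dB/decade at high frequency; each zero contributes +20 dB/decade.
Net: 0 zero(s) − 2 pole(s) → -40 dB/decade.

-40 dB/decade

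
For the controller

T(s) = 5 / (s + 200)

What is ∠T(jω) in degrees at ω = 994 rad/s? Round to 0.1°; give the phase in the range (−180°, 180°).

Substitute s = j994:
Numerator: 5 = 5 + j0
Denominator: (j994) + 200 = 200 + j994
|N| = √(5² + 0²) ≈ 5, ∠N ≈ 0.00°
|D| = √(200² + 994²) ≈ 1013.9, ∠D ≈ 78.62°
∠T = 0.00° − 78.62° = -78.62°

-78.6°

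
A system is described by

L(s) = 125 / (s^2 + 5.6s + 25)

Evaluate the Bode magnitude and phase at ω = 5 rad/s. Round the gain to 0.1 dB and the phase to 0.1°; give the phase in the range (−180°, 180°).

At s = jω = j5:
quadratic: (j5)² + 5.6·j5 + 25 = 0 + j28 → |·| ≈ 28, ∠ ≈ 90.00°
|L| = 125 / 28 ≈ 4.4643
Gain = 20 log₁₀(4.4643) ≈ 13.00 dB
∠L = 0.00° − 90.00° = -90.00°

13.0 dB, -90.0°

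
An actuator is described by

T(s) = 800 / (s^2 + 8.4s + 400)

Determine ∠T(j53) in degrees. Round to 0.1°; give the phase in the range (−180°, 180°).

At s = jω = j53:
quadratic: (j53)² + 8.4·j53 + 400 = -2409 + j445.2 → |·| ≈ 2449.8, ∠ ≈ 169.53°
∠T = 0.00° − 169.53° = -169.53°

-169.5°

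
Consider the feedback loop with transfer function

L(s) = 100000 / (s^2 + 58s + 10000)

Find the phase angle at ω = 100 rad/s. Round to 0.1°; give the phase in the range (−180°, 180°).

-90.0°

At s = jω = j100:
quadratic: (j100)² + 58·j100 + 10000 = 0 + j5800 → |·| ≈ 5800, ∠ ≈ 90.00°
∠L = 0.00° − 90.00° = -90.00°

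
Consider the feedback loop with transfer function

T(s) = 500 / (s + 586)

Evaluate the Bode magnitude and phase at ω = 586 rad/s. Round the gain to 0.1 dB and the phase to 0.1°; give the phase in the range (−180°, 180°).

-4.4 dB, -45.0°

Substitute s = j586:
Numerator: 500 = 500 + j0
Denominator: (j586) + 586 = 586 + j586
|N| = √(500² + 0²) ≈ 500, ∠N ≈ 0.00°
|D| = √(586² + 586²) ≈ 828.73, ∠D ≈ 45.00°
|T| = 500 / 828.73 ≈ 0.60333
Gain = 20 log₁₀(0.60333) ≈ -4.39 dB
∠T = 0.00° − 45.00° = -45.00°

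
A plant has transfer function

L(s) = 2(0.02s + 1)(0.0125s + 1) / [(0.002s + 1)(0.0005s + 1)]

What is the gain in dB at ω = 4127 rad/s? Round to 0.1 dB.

At ω = 4127 rad/s:
zero (1 + j4127·0.02) = 1 + j82.54 → |·| ≈ 82.546, ∠ ≈ 89.31°
zero (1 + j4127·0.0125) = 1 + j51.5875 → |·| ≈ 51.597, ∠ ≈ 88.89°
pole (1 + j4127·0.002) = 1 + j8.254 → |·| ≈ 8.3144, ∠ ≈ 83.09°
pole (1 + j4127·0.0005) = 1 + j2.0635 → |·| ≈ 2.293, ∠ ≈ 64.14°
|L| = 2 · 82.546 · 51.597 / (8.3144 · 2.293) ≈ 446.8
Gain = 20 log₁₀(446.8) ≈ 53.00 dB

53.0 dB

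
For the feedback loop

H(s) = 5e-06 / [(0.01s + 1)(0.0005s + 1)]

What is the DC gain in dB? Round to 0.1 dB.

-106.0 dB

H(0) = 5e-06 · 1 / 1 = 5e-06
20 log₁₀(5e-06) ≈ -106.02 dB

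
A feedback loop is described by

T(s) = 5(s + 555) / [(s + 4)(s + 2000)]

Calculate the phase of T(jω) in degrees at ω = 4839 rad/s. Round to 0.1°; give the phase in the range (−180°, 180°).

At s = jω = j4839:
zero (s+555): 555 + j4839 → |·| = √(555²+4839²) = √23723946 ≈ 4870.7, ∠ = arctan(4839/555) ≈ 83.46°
pole (s+4): 4 + j4839 → |·| = √(4²+4839²) = √23415937 ≈ 4839, ∠ = arctan(4839/4) ≈ 89.95°
pole (s+2000): 2000 + j4839 → |·| = √(2000²+4839²) = √27415921 ≈ 5236, ∠ = arctan(4839/2000) ≈ 67.54°
∠T = 83.46° − 157.49° = -74.03°

-74.0°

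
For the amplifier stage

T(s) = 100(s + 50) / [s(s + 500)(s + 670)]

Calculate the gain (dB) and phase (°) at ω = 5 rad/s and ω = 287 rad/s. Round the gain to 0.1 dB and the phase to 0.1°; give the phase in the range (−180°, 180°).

ω = 5: -50.5 dB, -85.3°; ω = 287: -72.3 dB, -62.9°

At s = jω = j5:
zero (s+50): 50 + j5 → |·| = √(50²+5²) = √2525 ≈ 50.249, ∠ = arctan(5/50) ≈ 5.71°
pole (s+500): 500 + j5 → |·| = √(500²+5²) = √250025 ≈ 500.02, ∠ = arctan(5/500) ≈ 0.57°
pole (s+670): 670 + j5 → |·| = √(670²+5²) = √448925 ≈ 670.02, ∠ = arctan(5/670) ≈ 0.43°
pole at origin: |s| = 5, ∠ = 90.00° (in denominator)
|T| = 100 · 50.249 / 1.6751e+06 ≈ 0.0029998
Gain = 20 log₁₀(0.0029998) ≈ -50.46 dB
∠T = 5.71° − 91.00° = -85.29°

At s = jω = j287:
zero (s+50): 50 + j287 → |·| = √(50²+287²) = √84869 ≈ 291.32, ∠ = arctan(287/50) ≈ 80.12°
pole (s+500): 500 + j287 → |·| = √(500²+287²) = √332369 ≈ 576.51, ∠ = arctan(287/500) ≈ 29.86°
pole (s+670): 670 + j287 → |·| = √(670²+287²) = √531269 ≈ 728.88, ∠ = arctan(287/670) ≈ 23.19°
pole at origin: |s| = 287, ∠ = 90.00° (in denominator)
|T| = 100 · 291.32 / 1.206e+08 ≈ 0.00024156
Gain = 20 log₁₀(0.00024156) ≈ -72.34 dB
∠T = 80.12° − 143.05° = -62.93°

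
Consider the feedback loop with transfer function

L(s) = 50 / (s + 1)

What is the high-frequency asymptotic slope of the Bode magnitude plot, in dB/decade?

-20 dB/decade

Each pole contributes −20 dB/decade at high frequency; each zero contributes +20 dB/decade.
Net: 0 zero(s) − 1 pole(s) → -20 dB/decade.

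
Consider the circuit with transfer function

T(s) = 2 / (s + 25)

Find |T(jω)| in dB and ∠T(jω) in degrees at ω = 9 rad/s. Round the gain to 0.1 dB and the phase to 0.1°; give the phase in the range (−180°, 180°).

-22.5 dB, -19.8°

Substitute s = j9:
Numerator: 2 = 2 + j0
Denominator: (j9) + 25 = 25 + j9
|N| = √(2² + 0²) ≈ 2, ∠N ≈ 0.00°
|D| = √(25² + 9²) ≈ 26.571, ∠D ≈ 19.80°
|T| = 2 / 26.571 ≈ 0.07527
Gain = 20 log₁₀(0.07527) ≈ -22.47 dB
∠T = 0.00° − 19.80° = -19.80°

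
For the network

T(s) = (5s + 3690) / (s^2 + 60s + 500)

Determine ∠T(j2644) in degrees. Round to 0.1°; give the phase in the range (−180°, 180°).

Substitute s = j2644:
Numerator: 5(j2644) + 3690 = 3690 + j13220
Denominator: (j2644)^2 + 60(j2644) + 500 = -6990236 + j158640
|N| = √(3690² + 13220²) ≈ 13725, ∠N ≈ 74.40°
|D| = √(6990236² + 158640²) ≈ 6.992e+06, ∠D ≈ 178.70°
∠T = 74.40° − 178.70° = -104.30°

-104.3°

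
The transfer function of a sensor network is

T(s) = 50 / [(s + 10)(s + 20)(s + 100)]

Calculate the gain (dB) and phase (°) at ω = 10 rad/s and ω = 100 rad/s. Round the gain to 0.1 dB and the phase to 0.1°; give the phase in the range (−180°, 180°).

At s = jω = j10:
pole (s+10): 10 + j10 → |·| = √(10²+10²) = √200 ≈ 14.142, ∠ = arctan(10/10) ≈ 45.00°
pole (s+20): 20 + j10 → |·| = √(20²+10²) = √500 ≈ 22.361, ∠ = arctan(10/20) ≈ 26.57°
pole (s+100): 100 + j10 → |·| = √(100²+10²) = √10100 ≈ 100.5, ∠ = arctan(10/100) ≈ 5.71°
|T| = 50 / 31781 ≈ 0.0015733
Gain = 20 log₁₀(0.0015733) ≈ -56.06 dB
∠T = 0.00° − 77.28° = -77.28°

At s = jω = j100:
pole (s+10): 10 + j100 → |·| = √(10²+100²) = √10100 ≈ 100.5, ∠ = arctan(100/10) ≈ 84.29°
pole (s+20): 20 + j100 → |·| = √(20²+100²) = √10400 ≈ 101.98, ∠ = arctan(100/20) ≈ 78.69°
pole (s+100): 100 + j100 → |·| = √(100²+100²) = √20000 ≈ 141.42, ∠ = arctan(100/100) ≈ 45.00°
|T| = 50 / 1.4494e+06 ≈ 3.4497e-05
Gain = 20 log₁₀(3.4497e-05) ≈ -89.24 dB
∠T = 0.00° − 207.98° = -207.98° ≡ 152.02° (principal value)

ω = 10: -56.1 dB, -77.3°; ω = 100: -89.2 dB, 152.0°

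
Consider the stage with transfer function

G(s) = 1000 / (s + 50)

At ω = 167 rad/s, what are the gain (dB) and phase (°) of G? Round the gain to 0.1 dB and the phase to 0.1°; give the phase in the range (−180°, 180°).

15.2 dB, -73.3°

Substitute s = j167:
Numerator: 1000 = 1000 + j0
Denominator: (j167) + 50 = 50 + j167
|N| = √(1000² + 0²) ≈ 1000, ∠N ≈ 0.00°
|D| = √(50² + 167²) ≈ 174.32, ∠D ≈ 73.33°
|G| = 1000 / 174.32 ≈ 5.7366
Gain = 20 log₁₀(5.7366) ≈ 15.17 dB
∠G = 0.00° − 73.33° = -73.33°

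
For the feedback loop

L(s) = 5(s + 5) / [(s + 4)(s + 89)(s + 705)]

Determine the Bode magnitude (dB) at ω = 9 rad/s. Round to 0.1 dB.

At s = jω = j9:
zero (s+5): 5 + j9 → |·| = √(5²+9²) = √106 ≈ 10.296, ∠ = arctan(9/5) ≈ 60.95°
pole (s+4): 4 + j9 → |·| = √(4²+9²) = √97 ≈ 9.8489, ∠ = arctan(9/4) ≈ 66.04°
pole (s+89): 89 + j9 → |·| = √(89²+9²) = √8002 ≈ 89.454, ∠ = arctan(9/89) ≈ 5.77°
pole (s+705): 705 + j9 → |·| = √(705²+9²) = √497106 ≈ 705.06, ∠ = arctan(9/705) ≈ 0.73°
|L| = 5 · 10.296 / 6.2117e+05 ≈ 8.2876e-05
Gain = 20 log₁₀(8.2876e-05) ≈ -81.63 dB

-81.6 dB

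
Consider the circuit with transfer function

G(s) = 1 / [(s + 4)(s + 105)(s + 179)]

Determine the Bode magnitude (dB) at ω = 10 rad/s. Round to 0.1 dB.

At s = jω = j10:
pole (s+4): 4 + j10 → |·| = √(4²+10²) = √116 ≈ 10.77, ∠ = arctan(10/4) ≈ 68.20°
pole (s+105): 105 + j10 → |·| = √(105²+10²) = √11125 ≈ 105.48, ∠ = arctan(10/105) ≈ 5.44°
pole (s+179): 179 + j10 → |·| = √(179²+10²) = √32141 ≈ 179.28, ∠ = arctan(10/179) ≈ 3.20°
|G| = 1 / 2.0367e+05 ≈ 4.9099e-06
Gain = 20 log₁₀(4.9099e-06) ≈ -106.18 dB

-106.2 dB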